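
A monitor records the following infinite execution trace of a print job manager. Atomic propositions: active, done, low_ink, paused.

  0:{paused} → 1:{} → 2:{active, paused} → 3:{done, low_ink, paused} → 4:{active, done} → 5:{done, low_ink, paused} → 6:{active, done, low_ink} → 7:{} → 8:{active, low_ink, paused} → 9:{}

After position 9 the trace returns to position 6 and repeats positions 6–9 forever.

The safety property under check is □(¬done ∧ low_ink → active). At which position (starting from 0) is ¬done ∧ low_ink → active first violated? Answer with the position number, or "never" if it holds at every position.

never

¬done ∧ low_ink → active holds at every position 0..9, and those are all the positions the trace ever visits, so the invariant □(¬done ∧ low_ink → active) is never violated.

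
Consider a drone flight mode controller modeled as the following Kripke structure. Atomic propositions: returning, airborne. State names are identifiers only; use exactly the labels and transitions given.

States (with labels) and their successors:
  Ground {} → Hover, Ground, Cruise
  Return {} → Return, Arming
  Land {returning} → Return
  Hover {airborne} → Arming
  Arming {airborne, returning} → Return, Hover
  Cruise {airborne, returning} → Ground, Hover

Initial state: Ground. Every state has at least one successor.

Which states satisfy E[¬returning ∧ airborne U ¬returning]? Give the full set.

States satisfying ¬returning ∧ airborne: {Hover}.
States satisfying ¬returning: {Ground, Return, Hover}.
States satisfying E[¬returning ∧ airborne U ¬returning]: {Ground, Return, Hover}.

{Ground, Return, Hover}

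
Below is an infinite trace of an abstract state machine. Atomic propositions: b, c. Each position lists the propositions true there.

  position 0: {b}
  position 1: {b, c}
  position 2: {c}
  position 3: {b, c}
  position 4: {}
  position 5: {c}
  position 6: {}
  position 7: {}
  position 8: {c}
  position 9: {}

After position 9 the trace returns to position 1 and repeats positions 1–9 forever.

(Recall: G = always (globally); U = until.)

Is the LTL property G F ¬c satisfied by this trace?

F ¬c holds at every position 0..9, and those are all positions ever visited, so G F ¬c holds.

Holds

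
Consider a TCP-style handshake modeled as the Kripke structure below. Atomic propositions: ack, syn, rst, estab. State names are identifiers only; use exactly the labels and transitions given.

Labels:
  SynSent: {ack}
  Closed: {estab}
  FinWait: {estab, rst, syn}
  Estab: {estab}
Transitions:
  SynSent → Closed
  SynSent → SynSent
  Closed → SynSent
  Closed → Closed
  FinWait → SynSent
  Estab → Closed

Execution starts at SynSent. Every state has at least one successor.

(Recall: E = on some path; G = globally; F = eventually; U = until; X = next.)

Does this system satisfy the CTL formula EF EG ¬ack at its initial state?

States satisfying EG ¬ack: {Closed, Estab}.
States satisfying EF EG ¬ack: {SynSent, Closed, FinWait, Estab}.
Some path from SynSent reaches a state where EG ¬ack holds.
SynSent ∈ Sat(EF EG ¬ack).

Satisfied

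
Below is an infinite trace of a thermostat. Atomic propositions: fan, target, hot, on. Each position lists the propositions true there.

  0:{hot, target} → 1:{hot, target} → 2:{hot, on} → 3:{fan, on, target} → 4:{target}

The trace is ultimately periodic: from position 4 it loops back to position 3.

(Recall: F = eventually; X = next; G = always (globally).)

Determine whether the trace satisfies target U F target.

Walking from position 0: F target first holds at position 0, and target holds at every earlier position along the way, so target U F target holds.

Satisfied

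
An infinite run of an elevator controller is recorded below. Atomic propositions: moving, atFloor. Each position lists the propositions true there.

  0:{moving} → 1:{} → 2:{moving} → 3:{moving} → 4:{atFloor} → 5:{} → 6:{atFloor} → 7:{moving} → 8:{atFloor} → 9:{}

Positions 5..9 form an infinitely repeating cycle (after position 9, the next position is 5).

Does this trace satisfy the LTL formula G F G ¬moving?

F G ¬moving must hold at every position from 0 onward. It fails at position 0, so G F G ¬moving is false.

Violated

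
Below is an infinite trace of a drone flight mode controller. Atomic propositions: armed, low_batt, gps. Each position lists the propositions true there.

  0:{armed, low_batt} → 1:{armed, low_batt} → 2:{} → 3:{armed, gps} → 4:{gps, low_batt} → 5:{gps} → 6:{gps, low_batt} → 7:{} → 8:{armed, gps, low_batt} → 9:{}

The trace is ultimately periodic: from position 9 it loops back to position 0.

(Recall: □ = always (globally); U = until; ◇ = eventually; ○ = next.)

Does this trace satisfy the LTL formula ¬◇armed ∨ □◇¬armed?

Holds

◇¬armed holds at every position 0..9, and those are all positions ever visited, so □◇¬armed holds.
At position 0: ¬◇armed is false; □◇¬armed is true; so ¬◇armed ∨ □◇¬armed is true.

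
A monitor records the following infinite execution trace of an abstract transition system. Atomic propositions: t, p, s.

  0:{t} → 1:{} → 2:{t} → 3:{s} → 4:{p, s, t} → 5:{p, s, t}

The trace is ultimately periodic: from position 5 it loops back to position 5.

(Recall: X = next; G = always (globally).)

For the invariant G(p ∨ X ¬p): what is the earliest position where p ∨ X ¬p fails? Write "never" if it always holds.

Check p ∨ X ¬p at each position in order: 0 ✓, 1 ✓, 2 ✓.
At position 3 the labels are {s} and the next position 4 has {p, s, t}, so p ∨ X ¬p is false there. This is the first violation.

3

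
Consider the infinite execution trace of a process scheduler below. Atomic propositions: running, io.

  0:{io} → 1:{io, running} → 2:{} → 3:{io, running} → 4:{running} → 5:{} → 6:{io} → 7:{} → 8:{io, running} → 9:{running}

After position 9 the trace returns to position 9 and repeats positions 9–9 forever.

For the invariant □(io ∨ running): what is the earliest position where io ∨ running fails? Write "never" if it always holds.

2

Check io ∨ running at each position in order: 0 ✓, 1 ✓.
At position 2 the labels are {}, so io ∨ running is false there. This is the first violation.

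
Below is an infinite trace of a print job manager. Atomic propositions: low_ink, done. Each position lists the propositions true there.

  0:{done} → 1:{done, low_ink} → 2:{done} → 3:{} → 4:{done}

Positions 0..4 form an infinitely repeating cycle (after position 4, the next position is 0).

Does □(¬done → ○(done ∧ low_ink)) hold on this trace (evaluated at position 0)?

Does not hold

¬done → ○(done ∧ low_ink) must hold at every position from 0 onward. It fails at position 3, so □(¬done → ○(done ∧ low_ink)) is false.
Positions where ¬done holds: 3.
Check ○(done ∧ low_ink) at each: 3→fails.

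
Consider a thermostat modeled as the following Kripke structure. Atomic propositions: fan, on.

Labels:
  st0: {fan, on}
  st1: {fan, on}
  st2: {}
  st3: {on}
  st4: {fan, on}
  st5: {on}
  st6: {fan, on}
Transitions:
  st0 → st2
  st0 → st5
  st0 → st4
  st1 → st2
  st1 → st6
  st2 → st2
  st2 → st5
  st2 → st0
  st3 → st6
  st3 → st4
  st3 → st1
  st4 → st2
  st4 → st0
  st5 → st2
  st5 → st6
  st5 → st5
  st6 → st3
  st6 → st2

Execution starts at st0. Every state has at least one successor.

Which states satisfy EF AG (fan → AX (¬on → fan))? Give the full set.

none

States satisfying AG (fan → AX (¬on → fan)): ∅.
States satisfying EF AG (fan → AX (¬on → fan)): ∅.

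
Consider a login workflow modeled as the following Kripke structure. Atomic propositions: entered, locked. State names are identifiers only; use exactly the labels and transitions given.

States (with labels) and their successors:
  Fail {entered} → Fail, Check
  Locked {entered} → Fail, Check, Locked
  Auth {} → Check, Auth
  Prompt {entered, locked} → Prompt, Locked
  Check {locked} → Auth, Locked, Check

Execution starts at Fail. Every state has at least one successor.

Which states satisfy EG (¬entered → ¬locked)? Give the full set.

{Fail, Locked, Auth, Prompt}

States satisfying ¬entered → ¬locked: {Fail, Locked, Auth, Prompt}.
States satisfying EG (¬entered → ¬locked): {Fail, Locked, Auth, Prompt}.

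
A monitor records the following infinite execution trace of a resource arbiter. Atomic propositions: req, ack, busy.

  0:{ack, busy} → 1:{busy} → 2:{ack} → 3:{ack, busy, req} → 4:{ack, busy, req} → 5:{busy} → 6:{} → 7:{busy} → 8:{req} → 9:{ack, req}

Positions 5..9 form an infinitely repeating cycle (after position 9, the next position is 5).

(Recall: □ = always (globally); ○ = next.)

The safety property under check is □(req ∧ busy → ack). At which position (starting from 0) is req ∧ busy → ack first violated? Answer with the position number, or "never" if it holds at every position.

req ∧ busy → ack holds at every position 0..9, and those are all the positions the trace ever visits, so the invariant □(req ∧ busy → ack) is never violated.

never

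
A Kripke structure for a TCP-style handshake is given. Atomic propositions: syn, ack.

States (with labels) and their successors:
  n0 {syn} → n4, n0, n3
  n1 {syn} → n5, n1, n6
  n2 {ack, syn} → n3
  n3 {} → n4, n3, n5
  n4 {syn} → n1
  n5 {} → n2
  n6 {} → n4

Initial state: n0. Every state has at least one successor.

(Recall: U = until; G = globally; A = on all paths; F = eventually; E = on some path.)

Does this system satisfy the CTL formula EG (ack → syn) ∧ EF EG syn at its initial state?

Holds

States satisfying ack → syn: {n0, n1, n2, n3, n4, n5, n6}.
States satisfying EG (ack → syn): {n0, n1, n2, n3, n4, n5, n6}.
States satisfying EG syn: {n0, n1, n4}.
States satisfying EF EG syn: {n0, n1, n2, n3, n4, n5, n6}.
States satisfying EG (ack → syn) ∧ EF EG syn: {n0, n1, n2, n3, n4, n5, n6}.
n0 ∈ Sat(EG (ack → syn) ∧ EF EG syn).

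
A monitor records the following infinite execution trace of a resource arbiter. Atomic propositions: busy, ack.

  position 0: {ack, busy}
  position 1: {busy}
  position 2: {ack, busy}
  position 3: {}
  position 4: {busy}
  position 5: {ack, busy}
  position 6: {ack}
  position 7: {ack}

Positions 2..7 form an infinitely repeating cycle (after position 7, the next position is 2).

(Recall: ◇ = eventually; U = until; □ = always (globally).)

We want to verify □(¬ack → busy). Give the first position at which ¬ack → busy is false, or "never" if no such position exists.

Check ¬ack → busy at each position in order: 0 ✓, 1 ✓, 2 ✓.
At position 3 the labels are {}, so ¬ack → busy is false there. This is the first violation.

3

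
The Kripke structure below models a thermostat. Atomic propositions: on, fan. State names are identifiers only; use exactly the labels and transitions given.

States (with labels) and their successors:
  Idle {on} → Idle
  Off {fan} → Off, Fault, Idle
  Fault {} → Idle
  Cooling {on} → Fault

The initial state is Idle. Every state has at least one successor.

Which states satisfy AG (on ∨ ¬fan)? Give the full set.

States satisfying on ∨ ¬fan: {Idle, Fault, Cooling}.
States satisfying AG (on ∨ ¬fan): {Idle, Fault, Cooling}.

{Idle, Fault, Cooling}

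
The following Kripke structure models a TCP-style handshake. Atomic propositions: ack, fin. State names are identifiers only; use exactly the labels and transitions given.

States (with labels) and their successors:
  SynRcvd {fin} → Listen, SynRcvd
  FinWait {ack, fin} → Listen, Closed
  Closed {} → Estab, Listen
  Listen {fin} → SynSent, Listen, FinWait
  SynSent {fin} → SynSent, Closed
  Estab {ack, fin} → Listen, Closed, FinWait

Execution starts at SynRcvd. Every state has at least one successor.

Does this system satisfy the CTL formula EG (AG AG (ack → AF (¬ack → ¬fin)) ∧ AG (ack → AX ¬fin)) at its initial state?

Violated

States satisfying EG (AG AG (ack → AF (¬ack → ¬fin)) ∧ AG (ack → AX ¬fin)): ∅.
No suitable path/successor from SynRcvd witnesses the formula.
SynRcvd ∉ Sat(EG (AG AG (ack → AF (¬ack → ¬fin)) ∧ AG (ack → AX ¬fin))).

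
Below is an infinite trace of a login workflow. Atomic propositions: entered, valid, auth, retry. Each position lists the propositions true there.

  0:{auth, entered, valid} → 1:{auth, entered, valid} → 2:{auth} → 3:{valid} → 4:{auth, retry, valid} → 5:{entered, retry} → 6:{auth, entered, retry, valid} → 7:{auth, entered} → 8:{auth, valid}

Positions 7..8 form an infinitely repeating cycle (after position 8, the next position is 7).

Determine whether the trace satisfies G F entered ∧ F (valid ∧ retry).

F entered holds at every position 0..8, and those are all positions ever visited, so G F entered holds.
valid ∧ retry holds at position 4, which is reachable from 0, so F (valid ∧ retry) holds.
At position 0: G F entered is true; F (valid ∧ retry) is true; so G F entered ∧ F (valid ∧ retry) is true.

Yes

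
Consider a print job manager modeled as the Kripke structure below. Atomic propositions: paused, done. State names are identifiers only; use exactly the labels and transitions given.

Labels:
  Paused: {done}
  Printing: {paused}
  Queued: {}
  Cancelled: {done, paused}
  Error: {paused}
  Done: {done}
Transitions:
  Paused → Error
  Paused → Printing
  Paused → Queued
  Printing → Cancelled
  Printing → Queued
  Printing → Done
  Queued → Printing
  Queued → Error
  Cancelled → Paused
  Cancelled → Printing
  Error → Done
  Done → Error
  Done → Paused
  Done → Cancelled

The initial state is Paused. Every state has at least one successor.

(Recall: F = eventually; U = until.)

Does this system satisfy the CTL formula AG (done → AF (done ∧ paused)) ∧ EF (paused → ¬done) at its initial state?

Does not hold

States satisfying done → AF (done ∧ paused): {Printing, Queued, Cancelled, Error}.
States satisfying AG (done → AF (done ∧ paused)): ∅.
States satisfying paused → ¬done: {Paused, Printing, Queued, Error, Done}.
States satisfying EF (paused → ¬done): {Paused, Printing, Queued, Cancelled, Error, Done}.
States satisfying AG (done → AF (done ∧ paused)) ∧ EF (paused → ¬done): ∅.
Paused ∉ Sat(AG (done → AF (done ∧ paused)) ∧ EF (paused → ¬done)).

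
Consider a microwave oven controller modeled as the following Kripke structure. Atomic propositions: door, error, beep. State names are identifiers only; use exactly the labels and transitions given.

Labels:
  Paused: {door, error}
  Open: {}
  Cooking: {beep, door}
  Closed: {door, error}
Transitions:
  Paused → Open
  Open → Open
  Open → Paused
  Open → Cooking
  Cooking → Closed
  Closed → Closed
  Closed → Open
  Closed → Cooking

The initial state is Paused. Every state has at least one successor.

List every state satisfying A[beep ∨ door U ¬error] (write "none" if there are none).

{Paused, Open, Cooking}

States satisfying beep ∨ door: {Paused, Cooking, Closed}.
States satisfying ¬error: {Open, Cooking}.
States satisfying A[beep ∨ door U ¬error]: {Paused, Open, Cooking}.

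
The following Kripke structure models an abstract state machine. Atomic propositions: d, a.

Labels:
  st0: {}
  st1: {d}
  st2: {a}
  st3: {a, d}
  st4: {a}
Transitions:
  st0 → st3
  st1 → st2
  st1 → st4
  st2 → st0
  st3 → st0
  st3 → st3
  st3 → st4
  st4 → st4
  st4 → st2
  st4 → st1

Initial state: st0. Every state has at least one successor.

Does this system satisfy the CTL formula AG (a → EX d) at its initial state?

Violated

States satisfying a → EX d: {st0, st1, st3, st4}.
States satisfying AG (a → EX d): ∅.
st2 is reachable from st0 and violates a → EX d, so AG fails at st0.
st0 ∉ Sat(AG (a → EX d)).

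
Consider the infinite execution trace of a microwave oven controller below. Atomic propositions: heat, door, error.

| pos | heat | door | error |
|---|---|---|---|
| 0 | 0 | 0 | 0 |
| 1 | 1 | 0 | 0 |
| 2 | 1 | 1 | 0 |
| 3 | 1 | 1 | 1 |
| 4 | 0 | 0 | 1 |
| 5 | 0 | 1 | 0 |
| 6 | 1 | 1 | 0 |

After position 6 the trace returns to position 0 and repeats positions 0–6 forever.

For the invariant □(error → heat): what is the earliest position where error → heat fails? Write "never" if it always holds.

Check error → heat at each position in order: 0 ✓, 1 ✓, 2 ✓, 3 ✓.
At position 4 the labels are {error}, so error → heat is false there. This is the first violation.

4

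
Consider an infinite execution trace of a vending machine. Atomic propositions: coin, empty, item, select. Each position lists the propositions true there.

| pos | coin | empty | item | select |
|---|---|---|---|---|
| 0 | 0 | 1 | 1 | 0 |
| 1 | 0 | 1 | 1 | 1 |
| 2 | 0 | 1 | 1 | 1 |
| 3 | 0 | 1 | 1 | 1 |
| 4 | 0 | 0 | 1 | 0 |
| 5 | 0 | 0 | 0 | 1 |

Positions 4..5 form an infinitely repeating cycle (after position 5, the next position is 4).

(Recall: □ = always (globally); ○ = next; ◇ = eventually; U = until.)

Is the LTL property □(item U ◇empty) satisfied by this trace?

item U ◇empty must hold at every position from 0 onward. It fails at position 4, so □(item U ◇empty) is false.

No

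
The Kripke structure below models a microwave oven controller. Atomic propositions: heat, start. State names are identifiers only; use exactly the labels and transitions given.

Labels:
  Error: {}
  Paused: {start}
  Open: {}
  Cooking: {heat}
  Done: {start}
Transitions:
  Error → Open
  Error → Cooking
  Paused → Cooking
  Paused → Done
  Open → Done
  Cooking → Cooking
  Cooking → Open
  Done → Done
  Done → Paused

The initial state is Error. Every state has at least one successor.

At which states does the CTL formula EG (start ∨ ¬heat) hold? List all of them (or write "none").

States satisfying start ∨ ¬heat: {Error, Paused, Open, Done}.
States satisfying EG (start ∨ ¬heat): {Error, Paused, Open, Done}.

{Error, Paused, Open, Done}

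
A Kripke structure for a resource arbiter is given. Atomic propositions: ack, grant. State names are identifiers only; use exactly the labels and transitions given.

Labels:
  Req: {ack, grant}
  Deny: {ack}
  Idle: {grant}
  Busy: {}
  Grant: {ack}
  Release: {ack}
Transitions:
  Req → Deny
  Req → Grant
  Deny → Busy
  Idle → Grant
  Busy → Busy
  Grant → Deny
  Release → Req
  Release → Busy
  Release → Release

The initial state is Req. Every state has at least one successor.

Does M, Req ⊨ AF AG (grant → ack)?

States satisfying AG (grant → ack): {Req, Deny, Busy, Grant, Release}.
States satisfying AF AG (grant → ack): {Req, Deny, Idle, Busy, Grant, Release}.
Req ∈ Sat(AF AG (grant → ack)).

Satisfied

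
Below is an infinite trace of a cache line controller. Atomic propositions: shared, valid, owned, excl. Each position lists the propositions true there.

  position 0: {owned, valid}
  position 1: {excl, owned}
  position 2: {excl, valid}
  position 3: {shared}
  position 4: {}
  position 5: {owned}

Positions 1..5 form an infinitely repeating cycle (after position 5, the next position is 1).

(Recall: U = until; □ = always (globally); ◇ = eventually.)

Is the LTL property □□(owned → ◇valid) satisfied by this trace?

□(owned → ◇valid) holds at every position 0..5, and those are all positions ever visited, so □□(owned → ◇valid) holds.

Satisfied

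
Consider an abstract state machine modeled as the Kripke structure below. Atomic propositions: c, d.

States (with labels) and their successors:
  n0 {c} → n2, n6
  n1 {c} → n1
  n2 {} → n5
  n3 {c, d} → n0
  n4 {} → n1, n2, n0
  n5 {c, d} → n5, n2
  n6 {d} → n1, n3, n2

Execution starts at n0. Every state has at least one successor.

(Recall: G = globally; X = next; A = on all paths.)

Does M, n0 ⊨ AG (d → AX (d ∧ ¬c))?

States satisfying d → AX (d ∧ ¬c): {n0, n1, n2, n4}.
States satisfying AG (d → AX (d ∧ ¬c)): {n1}.
n3 is reachable from n0 and violates d → AX (d ∧ ¬c), so AG fails at n0.
n0 ∉ Sat(AG (d → AX (d ∧ ¬c))).

Does not hold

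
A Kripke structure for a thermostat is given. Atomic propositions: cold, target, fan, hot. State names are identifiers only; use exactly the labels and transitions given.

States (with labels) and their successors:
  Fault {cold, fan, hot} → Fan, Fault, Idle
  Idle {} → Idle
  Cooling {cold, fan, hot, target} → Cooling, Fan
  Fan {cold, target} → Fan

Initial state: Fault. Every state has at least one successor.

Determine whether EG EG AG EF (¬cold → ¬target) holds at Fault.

States satisfying EG AG EF (¬cold → ¬target): {Fault, Idle, Cooling, Fan}.
States satisfying EG EG AG EF (¬cold → ¬target): {Fault, Idle, Cooling, Fan}.
Fault ∈ Sat(EG EG AG EF (¬cold → ¬target)).

Holds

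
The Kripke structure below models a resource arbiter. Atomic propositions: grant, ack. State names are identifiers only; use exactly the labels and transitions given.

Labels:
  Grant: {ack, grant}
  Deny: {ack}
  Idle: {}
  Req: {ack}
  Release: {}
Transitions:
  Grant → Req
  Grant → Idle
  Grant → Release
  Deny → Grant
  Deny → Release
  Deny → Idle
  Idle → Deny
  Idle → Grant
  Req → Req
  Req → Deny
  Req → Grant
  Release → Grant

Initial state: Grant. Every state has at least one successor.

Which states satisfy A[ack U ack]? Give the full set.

{Grant, Deny, Req}

States satisfying ack: {Grant, Deny, Req}.
States satisfying A[ack U ack]: {Grant, Deny, Req}.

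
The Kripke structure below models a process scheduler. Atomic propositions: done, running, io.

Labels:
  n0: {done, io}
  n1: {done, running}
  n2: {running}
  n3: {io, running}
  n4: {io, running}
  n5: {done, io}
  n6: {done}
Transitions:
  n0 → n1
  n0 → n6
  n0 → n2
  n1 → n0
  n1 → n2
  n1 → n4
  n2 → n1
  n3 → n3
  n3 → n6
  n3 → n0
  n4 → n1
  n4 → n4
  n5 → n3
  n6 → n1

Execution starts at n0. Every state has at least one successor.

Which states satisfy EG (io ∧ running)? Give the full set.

States satisfying io ∧ running: {n3, n4}.
States satisfying EG (io ∧ running): {n3, n4}.

{n3, n4}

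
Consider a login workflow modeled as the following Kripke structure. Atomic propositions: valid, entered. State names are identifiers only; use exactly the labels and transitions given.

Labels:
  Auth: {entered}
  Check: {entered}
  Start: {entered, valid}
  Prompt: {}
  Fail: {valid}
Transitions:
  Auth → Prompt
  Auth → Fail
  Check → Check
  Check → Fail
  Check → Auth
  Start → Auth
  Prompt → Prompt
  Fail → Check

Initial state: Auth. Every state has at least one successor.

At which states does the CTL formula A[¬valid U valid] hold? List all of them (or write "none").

States satisfying ¬valid: {Auth, Check, Prompt}.
States satisfying valid: {Start, Fail}.
States satisfying A[¬valid U valid]: {Start, Fail}.

{Start, Fail}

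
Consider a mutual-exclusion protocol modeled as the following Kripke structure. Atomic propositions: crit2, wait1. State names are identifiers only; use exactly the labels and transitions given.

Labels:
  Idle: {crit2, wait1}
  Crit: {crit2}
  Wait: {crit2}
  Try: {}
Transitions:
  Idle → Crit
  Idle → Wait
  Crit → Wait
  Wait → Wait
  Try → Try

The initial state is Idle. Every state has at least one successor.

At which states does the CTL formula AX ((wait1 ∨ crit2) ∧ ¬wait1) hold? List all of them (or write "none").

{Idle, Crit, Wait}

States satisfying (wait1 ∨ crit2) ∧ ¬wait1: {Crit, Wait}.
States satisfying AX ((wait1 ∨ crit2) ∧ ¬wait1): {Idle, Crit, Wait}.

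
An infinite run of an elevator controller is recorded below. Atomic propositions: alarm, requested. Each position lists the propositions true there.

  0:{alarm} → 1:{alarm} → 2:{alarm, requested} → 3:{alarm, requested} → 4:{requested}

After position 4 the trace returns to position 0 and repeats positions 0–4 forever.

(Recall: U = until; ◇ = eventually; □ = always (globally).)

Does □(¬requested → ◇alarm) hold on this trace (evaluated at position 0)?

¬requested → ◇alarm holds at every position 0..4, and those are all positions ever visited, so □(¬requested → ◇alarm) holds.
Positions where ¬requested holds: 0, 1.
Check ◇alarm at each: 0→ok, 1→ok.

Holds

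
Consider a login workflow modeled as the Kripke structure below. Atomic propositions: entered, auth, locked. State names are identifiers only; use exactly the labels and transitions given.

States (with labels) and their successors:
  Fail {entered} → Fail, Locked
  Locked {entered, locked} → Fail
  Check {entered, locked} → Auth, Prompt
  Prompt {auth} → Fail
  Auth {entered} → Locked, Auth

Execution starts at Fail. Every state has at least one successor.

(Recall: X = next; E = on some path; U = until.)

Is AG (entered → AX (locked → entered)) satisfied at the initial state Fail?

Yes

States satisfying entered → AX (locked → entered): {Fail, Locked, Check, Prompt, Auth}.
States satisfying AG (entered → AX (locked → entered)): {Fail, Locked, Check, Prompt, Auth}.
Every state reachable from Fail satisfies entered → AX (locked → entered).
Fail ∈ Sat(AG (entered → AX (locked → entered))).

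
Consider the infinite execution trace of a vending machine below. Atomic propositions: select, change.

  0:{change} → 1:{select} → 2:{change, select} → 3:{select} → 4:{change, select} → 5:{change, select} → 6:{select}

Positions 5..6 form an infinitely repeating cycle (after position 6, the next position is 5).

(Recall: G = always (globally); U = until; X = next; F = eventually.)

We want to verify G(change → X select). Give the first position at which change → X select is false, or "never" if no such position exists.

never

change → X select holds at every position 0..6, and those are all the positions the trace ever visits, so the invariant G(change → X select) is never violated.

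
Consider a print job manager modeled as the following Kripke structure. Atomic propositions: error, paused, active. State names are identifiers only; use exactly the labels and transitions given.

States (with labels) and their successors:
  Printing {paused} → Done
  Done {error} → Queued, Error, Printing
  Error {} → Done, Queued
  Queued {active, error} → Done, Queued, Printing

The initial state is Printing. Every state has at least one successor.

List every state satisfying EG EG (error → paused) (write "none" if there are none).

none

States satisfying EG (error → paused): ∅.
States satisfying EG EG (error → paused): ∅.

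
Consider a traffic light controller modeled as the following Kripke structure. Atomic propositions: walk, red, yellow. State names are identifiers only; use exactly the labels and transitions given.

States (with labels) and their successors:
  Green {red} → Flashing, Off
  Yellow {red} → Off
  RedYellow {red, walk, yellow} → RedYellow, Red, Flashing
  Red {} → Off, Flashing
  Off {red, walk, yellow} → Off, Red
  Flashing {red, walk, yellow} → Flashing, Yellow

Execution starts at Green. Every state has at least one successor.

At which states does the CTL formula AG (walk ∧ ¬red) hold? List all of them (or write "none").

none

States satisfying walk ∧ ¬red: ∅.
States satisfying AG (walk ∧ ¬red): ∅.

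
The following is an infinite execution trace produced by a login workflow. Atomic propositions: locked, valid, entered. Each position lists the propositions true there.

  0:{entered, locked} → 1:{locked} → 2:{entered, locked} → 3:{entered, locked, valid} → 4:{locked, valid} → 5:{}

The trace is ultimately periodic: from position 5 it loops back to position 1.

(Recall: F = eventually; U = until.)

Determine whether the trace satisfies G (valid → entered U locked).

Satisfied

valid → entered U locked holds at every position 0..5, and those are all positions ever visited, so G (valid → entered U locked) holds.
Positions where valid holds: 3, 4.
Check entered U locked at each: 3→ok, 4→ok.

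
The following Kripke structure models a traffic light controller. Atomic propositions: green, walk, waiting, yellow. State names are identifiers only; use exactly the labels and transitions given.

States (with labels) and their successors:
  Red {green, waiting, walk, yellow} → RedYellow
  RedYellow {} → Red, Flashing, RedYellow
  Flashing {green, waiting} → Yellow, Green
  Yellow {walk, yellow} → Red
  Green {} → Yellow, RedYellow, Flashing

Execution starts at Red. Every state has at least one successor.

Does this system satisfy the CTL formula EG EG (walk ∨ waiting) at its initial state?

No

States satisfying EG (walk ∨ waiting): ∅.
States satisfying EG EG (walk ∨ waiting): ∅.
No suitable path/successor from Red witnesses the formula.
Red ∉ Sat(EG EG (walk ∨ waiting)).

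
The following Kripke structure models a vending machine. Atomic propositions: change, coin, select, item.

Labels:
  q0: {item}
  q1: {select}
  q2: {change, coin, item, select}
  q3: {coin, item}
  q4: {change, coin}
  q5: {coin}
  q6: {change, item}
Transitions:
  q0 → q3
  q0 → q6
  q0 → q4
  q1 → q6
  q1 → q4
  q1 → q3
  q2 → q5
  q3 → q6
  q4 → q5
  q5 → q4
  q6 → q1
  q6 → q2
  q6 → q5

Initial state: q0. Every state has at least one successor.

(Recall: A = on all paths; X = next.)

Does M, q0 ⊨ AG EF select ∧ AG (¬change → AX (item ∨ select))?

Violated

States satisfying EF select: {q0, q1, q2, q3, q6}.
States satisfying AG EF select: ∅.
States satisfying ¬change → AX (item ∨ select): {q2, q3, q4, q6}.
States satisfying AG (¬change → AX (item ∨ select)): ∅.
States satisfying AG EF select ∧ AG (¬change → AX (item ∨ select)): ∅.
q0 ∉ Sat(AG EF select ∧ AG (¬change → AX (item ∨ select))).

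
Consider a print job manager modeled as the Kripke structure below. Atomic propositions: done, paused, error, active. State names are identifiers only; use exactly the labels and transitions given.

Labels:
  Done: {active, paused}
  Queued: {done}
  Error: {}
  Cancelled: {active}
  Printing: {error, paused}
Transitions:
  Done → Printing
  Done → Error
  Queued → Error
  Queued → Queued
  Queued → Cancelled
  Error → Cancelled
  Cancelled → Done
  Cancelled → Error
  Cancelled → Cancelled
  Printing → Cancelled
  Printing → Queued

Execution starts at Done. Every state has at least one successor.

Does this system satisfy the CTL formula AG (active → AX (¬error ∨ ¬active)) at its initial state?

States satisfying active → AX (¬error ∨ ¬active): {Done, Queued, Error, Cancelled, Printing}.
States satisfying AG (active → AX (¬error ∨ ¬active)): {Done, Queued, Error, Cancelled, Printing}.
Every state reachable from Done satisfies active → AX (¬error ∨ ¬active).
Done ∈ Sat(AG (active → AX (¬error ∨ ¬active))).

Holds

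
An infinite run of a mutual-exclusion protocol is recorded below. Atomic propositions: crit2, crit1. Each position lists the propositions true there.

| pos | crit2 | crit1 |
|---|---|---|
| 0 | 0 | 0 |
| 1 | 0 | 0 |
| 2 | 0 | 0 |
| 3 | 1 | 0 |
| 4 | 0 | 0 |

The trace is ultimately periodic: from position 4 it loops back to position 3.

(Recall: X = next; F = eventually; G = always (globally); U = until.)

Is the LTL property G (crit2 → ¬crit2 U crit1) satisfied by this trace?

crit2 → ¬crit2 U crit1 must hold at every position from 0 onward. It fails at position 3, so G (crit2 → ¬crit2 U crit1) is false.
Positions where crit2 holds: 3.
Check ¬crit2 U crit1 at each: 3→fails.

Does not hold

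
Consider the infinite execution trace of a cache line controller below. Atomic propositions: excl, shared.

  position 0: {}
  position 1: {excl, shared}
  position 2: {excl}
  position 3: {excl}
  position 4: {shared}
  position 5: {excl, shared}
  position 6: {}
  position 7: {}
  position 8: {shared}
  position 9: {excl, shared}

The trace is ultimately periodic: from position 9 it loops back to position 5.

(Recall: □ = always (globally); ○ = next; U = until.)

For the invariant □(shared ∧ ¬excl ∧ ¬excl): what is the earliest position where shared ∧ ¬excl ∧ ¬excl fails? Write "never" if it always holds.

At position 0 the labels are {}, so shared ∧ ¬excl ∧ ¬excl is false there. This is the first violation.

0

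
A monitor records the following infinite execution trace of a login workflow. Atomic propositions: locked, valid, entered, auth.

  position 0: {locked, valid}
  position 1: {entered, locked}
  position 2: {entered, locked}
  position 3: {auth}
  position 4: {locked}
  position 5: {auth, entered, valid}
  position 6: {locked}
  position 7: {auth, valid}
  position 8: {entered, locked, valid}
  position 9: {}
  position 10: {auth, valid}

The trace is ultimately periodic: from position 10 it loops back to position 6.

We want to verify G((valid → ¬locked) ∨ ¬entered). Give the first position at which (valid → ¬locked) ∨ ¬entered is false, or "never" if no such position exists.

8

Check (valid → ¬locked) ∨ ¬entered at each position in order: 0 ✓, 1 ✓, 2 ✓, 3 ✓, 4 ✓, 5 ✓, 6 ✓, 7 ✓.
At position 8 the labels are {entered, locked, valid}, so (valid → ¬locked) ∨ ¬entered is false there. This is the first violation.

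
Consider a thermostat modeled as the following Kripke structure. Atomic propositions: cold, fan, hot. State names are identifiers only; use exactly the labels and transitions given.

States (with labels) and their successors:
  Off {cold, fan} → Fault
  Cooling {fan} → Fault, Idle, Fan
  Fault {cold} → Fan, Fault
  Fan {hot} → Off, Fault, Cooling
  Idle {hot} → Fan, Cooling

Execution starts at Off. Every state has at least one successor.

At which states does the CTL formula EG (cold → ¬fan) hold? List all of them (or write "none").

States satisfying cold → ¬fan: {Cooling, Fault, Fan, Idle}.
States satisfying EG (cold → ¬fan): {Cooling, Fault, Fan, Idle}.

{Cooling, Fault, Fan, Idle}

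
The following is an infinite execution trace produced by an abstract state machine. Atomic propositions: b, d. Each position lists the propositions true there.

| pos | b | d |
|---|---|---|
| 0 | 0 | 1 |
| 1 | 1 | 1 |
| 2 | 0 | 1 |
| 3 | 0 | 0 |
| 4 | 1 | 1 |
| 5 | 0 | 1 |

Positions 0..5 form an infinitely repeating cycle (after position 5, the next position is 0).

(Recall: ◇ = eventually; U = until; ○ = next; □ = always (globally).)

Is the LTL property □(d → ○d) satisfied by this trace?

Violated

d → ○d must hold at every position from 0 onward. It fails at position 2, so □(d → ○d) is false.
Positions where d holds: 0, 1, 2, 4, 5.
Check ○d at each: 0→ok, 1→ok, 2→fails, 4→ok, 5→ok.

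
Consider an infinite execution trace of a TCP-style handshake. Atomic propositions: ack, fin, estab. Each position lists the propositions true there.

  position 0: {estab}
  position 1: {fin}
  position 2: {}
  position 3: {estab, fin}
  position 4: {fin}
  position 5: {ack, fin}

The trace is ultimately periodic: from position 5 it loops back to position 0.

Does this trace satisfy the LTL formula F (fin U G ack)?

Violated

fin U G ack is false at every position 0..5, so it never becomes true and F (fin U G ack) fails.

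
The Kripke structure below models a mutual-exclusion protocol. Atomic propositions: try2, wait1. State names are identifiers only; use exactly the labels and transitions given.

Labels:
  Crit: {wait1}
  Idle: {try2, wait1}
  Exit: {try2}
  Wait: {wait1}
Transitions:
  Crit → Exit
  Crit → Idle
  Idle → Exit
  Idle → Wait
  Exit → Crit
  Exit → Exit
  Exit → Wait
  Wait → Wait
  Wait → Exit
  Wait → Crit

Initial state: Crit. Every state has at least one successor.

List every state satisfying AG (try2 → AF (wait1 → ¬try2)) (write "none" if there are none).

{Crit, Idle, Exit, Wait}

States satisfying try2 → AF (wait1 → ¬try2): {Crit, Idle, Exit, Wait}.
States satisfying AG (try2 → AF (wait1 → ¬try2)): {Crit, Idle, Exit, Wait}.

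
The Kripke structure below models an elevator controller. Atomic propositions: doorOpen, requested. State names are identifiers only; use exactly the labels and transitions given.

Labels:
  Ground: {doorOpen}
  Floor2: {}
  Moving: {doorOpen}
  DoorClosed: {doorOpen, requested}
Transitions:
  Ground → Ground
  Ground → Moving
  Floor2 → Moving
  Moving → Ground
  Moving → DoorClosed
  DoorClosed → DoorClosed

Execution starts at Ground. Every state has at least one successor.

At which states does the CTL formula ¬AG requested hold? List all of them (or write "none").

States satisfying requested: {DoorClosed}.
States satisfying AG requested: {DoorClosed}.
States satisfying ¬AG requested: {Ground, Floor2, Moving}.

{Ground, Floor2, Moving}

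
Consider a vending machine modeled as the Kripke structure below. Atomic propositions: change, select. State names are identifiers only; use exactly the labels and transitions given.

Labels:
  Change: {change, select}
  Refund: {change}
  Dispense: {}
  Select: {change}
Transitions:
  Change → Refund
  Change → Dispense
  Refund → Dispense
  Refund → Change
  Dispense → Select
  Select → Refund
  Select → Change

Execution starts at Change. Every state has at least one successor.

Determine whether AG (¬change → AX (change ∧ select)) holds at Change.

States satisfying ¬change → AX (change ∧ select): {Change, Refund, Select}.
States satisfying AG (¬change → AX (change ∧ select)): ∅.
Dispense is reachable from Change and violates ¬change → AX (change ∧ select), so AG fails at Change.
Change ∉ Sat(AG (¬change → AX (change ∧ select))).

Violated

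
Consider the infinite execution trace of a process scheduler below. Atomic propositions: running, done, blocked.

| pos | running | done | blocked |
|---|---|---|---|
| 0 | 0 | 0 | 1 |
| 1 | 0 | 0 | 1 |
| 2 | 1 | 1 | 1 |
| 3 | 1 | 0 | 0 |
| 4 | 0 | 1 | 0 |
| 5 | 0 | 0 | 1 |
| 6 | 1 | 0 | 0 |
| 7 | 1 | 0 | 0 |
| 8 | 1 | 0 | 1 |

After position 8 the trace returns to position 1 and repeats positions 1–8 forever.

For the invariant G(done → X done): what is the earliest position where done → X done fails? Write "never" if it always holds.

Check done → X done at each position in order: 0 ✓, 1 ✓.
At position 2 the labels are {blocked, done, running} and the next position 3 has {running}, so done → X done is false there. This is the first violation.

2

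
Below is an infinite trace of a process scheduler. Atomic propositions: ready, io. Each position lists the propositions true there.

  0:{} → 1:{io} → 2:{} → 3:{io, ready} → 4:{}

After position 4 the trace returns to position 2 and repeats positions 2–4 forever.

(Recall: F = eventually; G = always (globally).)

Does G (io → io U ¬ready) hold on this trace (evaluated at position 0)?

io → io U ¬ready holds at every position 0..4, and those are all positions ever visited, so G (io → io U ¬ready) holds.
Positions where io holds: 1, 3.
Check io U ¬ready at each: 1→ok, 3→ok.

Satisfied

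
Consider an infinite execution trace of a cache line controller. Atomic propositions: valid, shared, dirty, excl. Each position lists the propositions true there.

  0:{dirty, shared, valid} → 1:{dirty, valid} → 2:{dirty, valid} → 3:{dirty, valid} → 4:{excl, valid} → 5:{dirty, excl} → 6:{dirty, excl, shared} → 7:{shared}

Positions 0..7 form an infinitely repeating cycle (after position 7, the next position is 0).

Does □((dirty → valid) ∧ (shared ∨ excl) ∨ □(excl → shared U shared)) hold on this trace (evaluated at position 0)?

Violated

(dirty → valid) ∧ (shared ∨ excl) ∨ □(excl → shared U shared) must hold at every position from 0 onward. It fails at position 1, so □((dirty → valid) ∧ (shared ∨ excl) ∨ □(excl → shared U shared)) is false.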